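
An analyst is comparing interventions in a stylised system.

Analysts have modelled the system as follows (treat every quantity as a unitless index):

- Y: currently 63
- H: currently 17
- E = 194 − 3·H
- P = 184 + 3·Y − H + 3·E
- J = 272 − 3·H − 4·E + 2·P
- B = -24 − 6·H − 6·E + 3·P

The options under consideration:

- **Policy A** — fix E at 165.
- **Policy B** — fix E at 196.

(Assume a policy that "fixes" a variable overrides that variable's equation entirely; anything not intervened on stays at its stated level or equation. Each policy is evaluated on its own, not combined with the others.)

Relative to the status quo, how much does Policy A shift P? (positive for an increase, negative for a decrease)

66

Baseline:
  Y = 63
  H = 17
  E = 194 − 3·17 = 143
  P = 184 + 3·63 − 17 + 3·143 = 785
Policy A (E := 165):
  Y = 63
  H = 17
  E = 165
  P = 184 + 3·63 − 17 + 3·165 = 851
Change in P: 851 − 785 = 66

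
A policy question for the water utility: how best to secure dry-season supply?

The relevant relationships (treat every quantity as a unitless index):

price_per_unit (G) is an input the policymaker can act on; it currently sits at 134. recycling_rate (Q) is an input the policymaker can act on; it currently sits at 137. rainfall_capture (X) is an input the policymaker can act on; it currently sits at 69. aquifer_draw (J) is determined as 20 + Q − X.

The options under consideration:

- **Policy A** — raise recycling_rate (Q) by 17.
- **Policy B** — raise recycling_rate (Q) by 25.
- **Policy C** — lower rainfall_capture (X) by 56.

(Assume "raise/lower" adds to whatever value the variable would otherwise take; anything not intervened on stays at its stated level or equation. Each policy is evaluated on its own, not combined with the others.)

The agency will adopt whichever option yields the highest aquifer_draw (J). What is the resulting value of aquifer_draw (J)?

144

Policy A (Q + 17):
  Q = 137 + 17 = 154
  X = 69
  J = 20 + 154 − 69 = 105
Policy B (Q + 25):
  Q = 137 + 25 = 162
  X = 69
  J = 20 + 162 − 69 = 113
Policy C (X − 56):
  Q = 137
  X = 69 − 56 = 13
  J = 20 + 137 − 13 = 144
Comparing — Policy A: J=105, Policy B: J=113, Policy C: J=144. Highest is 144 (Policy C).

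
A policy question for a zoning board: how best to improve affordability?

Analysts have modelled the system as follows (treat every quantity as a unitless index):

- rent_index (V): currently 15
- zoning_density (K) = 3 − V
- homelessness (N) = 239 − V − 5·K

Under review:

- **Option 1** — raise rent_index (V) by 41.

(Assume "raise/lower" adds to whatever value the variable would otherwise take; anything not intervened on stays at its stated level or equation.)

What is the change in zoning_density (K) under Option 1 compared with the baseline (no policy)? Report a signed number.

Baseline:
  V = 15
  K = 3 − 15 = -12
Option 1 (V + 41):
  V = 15 + 41 = 56
  K = 3 − 56 = -53
Change in K: -53 − (-12) = -41

-41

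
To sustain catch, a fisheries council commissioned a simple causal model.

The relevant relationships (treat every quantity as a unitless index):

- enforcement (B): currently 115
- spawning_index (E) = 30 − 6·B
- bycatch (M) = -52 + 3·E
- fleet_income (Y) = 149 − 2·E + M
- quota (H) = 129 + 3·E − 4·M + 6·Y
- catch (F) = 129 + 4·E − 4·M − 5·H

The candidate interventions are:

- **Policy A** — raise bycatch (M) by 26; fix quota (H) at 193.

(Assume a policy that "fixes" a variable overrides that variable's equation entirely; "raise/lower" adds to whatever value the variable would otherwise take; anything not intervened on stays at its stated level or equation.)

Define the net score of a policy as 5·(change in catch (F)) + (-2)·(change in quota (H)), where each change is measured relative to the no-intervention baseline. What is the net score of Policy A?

Baseline:
  B = 115
  E = 30 − 6·115 = -660
  M = -52 + 3·(-660) = -2032
  Y = 149 − 2·(-660) + (-2032) = -563
  H = 129 + 3·(-660) − 4·(-2032) + 6·(-563) = 2899
  F = 129 + 4·(-660) − 4·(-2032) − 5·2899 = -8878
Policy A (M + 26, H := 193):
  B = 115
  E = 30 − 6·115 = -660
  M = -52 + 3·(-660) (+26 from intervention) = -2006
  Y = 149 − 2·(-660) + (-2006) = -537
  H = 193
  F = 129 + 4·(-660) − 4·(-2006) − 5·193 = 4548
ΔF = 4548 − (-8878) = 13426; ΔH = 193 − 2899 = -2706
Score = 5·13426 + (-2)·(-2706) = 72542

72542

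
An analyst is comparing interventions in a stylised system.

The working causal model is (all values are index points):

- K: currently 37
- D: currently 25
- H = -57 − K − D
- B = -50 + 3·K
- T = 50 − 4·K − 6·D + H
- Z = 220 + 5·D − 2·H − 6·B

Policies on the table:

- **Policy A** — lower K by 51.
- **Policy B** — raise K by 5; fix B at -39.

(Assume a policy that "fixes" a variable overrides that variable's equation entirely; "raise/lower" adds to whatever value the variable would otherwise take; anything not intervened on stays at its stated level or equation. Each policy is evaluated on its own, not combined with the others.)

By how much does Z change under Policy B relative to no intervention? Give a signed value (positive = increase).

610

Baseline:
  K = 37
  D = 25
  H = -57 − 37 − 25 = -119
  B = -50 + 3·37 = 61
  Z = 220 + 5·25 − 2·(-119) − 6·61 = 217
Policy B (K + 5, B := -39):
  K = 37 + 5 = 42
  D = 25
  H = -57 − 42 − 25 = -124
  B = -39
  Z = 220 + 5·25 − 2·(-124) − 6·(-39) = 827
Change in Z: 827 − 217 = 610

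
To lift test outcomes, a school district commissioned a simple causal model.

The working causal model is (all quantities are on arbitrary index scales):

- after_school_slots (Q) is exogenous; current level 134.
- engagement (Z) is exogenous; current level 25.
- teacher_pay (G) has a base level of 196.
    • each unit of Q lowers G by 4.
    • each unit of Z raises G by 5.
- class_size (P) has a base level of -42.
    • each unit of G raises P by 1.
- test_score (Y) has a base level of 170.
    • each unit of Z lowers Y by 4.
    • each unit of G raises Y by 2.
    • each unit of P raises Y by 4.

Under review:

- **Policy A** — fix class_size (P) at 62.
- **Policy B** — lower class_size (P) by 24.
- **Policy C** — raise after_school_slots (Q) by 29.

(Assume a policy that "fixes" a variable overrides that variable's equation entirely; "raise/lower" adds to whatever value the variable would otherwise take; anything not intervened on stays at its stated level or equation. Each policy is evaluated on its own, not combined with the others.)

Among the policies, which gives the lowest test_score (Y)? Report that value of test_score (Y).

Policy A (P := 62):
  Q = 134
  Z = 25
  G = 196 − 4·134 + 5·25 = -215
  P = 62
  Y = 170 − 4·25 + 2·(-215) + 4·62 = -112
Policy B (P − 24):
  Q = 134
  Z = 25
  G = 196 − 4·134 + 5·25 = -215
  P = -42 + (-215) (−24 from intervention) = -281
  Y = 170 − 4·25 + 2·(-215) + 4·(-281) = -1484
Policy C (Q + 29):
  Q = 134 + 29 = 163
  Z = 25
  G = 196 − 4·163 + 5·25 = -331
  P = -42 + (-331) = -373
  Y = 170 − 4·25 + 2·(-331) + 4·(-373) = -2084
Comparing — Policy A: Y=-112, Policy B: Y=-1484, Policy C: Y=-2084. Lowest is -2084 (Policy C).

-2084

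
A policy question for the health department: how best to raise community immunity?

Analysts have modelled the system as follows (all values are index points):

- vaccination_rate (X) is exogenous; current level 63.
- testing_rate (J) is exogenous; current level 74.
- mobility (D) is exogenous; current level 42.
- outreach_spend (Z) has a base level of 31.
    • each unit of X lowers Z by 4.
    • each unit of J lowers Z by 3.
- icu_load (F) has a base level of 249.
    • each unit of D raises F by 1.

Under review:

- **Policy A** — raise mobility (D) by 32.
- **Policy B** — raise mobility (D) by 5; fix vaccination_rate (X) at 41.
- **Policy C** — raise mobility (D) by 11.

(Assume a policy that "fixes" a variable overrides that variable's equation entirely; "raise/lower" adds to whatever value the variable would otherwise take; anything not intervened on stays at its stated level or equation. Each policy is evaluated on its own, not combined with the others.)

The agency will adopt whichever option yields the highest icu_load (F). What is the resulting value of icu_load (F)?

323

Policy A (D + 32):
  D = 42 + 32 = 74
  F = 249 + 74 = 323
Policy B (D + 5, X := 41):
  D = 42 + 5 = 47
  F = 249 + 47 = 296
Policy C (D + 11):
  D = 42 + 11 = 53
  F = 249 + 53 = 302
Comparing — Policy A: F=323, Policy B: F=296, Policy C: F=302. Highest is 323 (Policy A).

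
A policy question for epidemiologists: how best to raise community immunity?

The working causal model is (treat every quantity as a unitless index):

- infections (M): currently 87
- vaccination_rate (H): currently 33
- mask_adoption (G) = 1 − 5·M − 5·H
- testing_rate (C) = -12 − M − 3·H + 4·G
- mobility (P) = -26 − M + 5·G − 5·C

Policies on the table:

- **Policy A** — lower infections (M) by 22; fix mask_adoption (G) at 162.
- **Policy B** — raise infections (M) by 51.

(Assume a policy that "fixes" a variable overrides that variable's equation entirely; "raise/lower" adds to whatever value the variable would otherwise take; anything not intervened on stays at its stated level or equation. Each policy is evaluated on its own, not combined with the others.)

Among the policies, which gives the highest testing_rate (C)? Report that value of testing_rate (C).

Policy A (M − 22, G := 162):
  M = 87 − 22 = 65
  H = 33
  G = 162
  C = -12 − 65 − 3·33 + 4·162 = 472
Policy B (M + 51):
  M = 87 + 51 = 138
  H = 33
  G = 1 − 5·138 − 5·33 = -854
  C = -12 − 138 − 3·33 + 4·(-854) = -3665
Comparing — Policy A: C=472, Policy B: C=-3665. Highest is 472 (Policy A).

472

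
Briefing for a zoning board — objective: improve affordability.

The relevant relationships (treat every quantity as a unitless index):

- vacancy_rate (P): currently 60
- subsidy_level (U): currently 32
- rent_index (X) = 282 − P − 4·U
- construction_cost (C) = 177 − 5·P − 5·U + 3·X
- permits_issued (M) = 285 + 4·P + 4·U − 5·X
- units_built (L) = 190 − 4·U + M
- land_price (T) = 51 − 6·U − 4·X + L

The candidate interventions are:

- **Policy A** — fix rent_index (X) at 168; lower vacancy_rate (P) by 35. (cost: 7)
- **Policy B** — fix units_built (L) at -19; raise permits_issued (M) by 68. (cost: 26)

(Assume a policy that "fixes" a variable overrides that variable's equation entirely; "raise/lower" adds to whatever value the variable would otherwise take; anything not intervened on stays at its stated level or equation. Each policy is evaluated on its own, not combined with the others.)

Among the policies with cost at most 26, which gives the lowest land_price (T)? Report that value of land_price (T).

-1078

Policy A (X := 168, P − 35):
  P = 60 − 35 = 25
  U = 32
  X = 168
  M = 285 + 4·25 + 4·32 − 5·168 = -327
  L = 190 − 4·32 + (-327) = -265
  T = 51 − 6·32 − 4·168 + (-265) = -1078
Policy B (L := -19, M + 68):
  P = 60
  U = 32
  X = 282 − 60 − 4·32 = 94
  M = 285 + 4·60 + 4·32 − 5·94 (+68 from intervention) = 251
  L = -19
  T = 51 − 6·32 − 4·94 + (-19) = -536
Comparing — Policy A: T=-1078, Policy B: T=-536. Lowest is -1078 (Policy A).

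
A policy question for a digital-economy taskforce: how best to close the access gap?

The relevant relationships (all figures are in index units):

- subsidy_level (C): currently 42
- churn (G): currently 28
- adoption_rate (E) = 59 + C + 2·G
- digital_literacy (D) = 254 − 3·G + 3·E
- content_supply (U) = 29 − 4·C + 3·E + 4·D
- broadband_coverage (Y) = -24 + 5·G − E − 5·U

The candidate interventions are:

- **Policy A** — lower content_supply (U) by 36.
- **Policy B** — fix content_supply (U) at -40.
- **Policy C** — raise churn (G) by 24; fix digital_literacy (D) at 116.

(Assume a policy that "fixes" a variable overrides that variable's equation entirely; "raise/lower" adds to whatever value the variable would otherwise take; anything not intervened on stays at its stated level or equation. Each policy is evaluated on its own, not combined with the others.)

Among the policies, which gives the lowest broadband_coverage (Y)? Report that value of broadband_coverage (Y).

-14341

Policy A (U − 36):
  C = 42
  G = 28
  E = 59 + 42 + 2·28 = 157
  D = 254 − 3·28 + 3·157 = 641
  U = 29 − 4·42 + 3·157 + 4·641 (−36 from intervention) = 2860
  Y = -24 + 5·28 − 157 − 5·2860 = -14341
Policy B (U := -40):
  C = 42
  G = 28
  E = 59 + 42 + 2·28 = 157
  D = 254 − 3·28 + 3·157 = 641
  U = -40
  Y = -24 + 5·28 − 157 − 5·(-40) = 159
Policy C (G + 24, D := 116):
  C = 42
  G = 28 + 24 = 52
  E = 59 + 42 + 2·52 = 205
  D = 116
  U = 29 − 4·42 + 3·205 + 4·116 = 940
  Y = -24 + 5·52 − 205 − 5·940 = -4669
Comparing — Policy A: Y=-14341, Policy B: Y=159, Policy C: Y=-4669. Lowest is -14341 (Policy A).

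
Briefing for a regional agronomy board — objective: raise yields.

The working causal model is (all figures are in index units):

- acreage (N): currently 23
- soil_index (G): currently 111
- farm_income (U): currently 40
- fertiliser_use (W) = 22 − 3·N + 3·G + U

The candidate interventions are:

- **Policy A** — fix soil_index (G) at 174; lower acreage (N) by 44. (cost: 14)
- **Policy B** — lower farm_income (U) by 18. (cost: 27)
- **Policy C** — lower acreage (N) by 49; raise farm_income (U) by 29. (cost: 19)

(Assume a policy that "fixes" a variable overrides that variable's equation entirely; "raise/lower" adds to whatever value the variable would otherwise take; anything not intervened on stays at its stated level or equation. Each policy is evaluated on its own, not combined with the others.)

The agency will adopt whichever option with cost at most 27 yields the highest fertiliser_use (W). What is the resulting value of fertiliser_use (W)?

647

Policy A (G := 174, N − 44):
  N = 23 − 44 = -21
  G = 174
  U = 40
  W = 22 − 3·(-21) + 3·174 + 40 = 647
Policy B (U − 18):
  N = 23
  G = 111
  U = 40 − 18 = 22
  W = 22 − 3·23 + 3·111 + 22 = 308
Policy C (N − 49, U + 29):
  N = 23 − 49 = -26
  G = 111
  U = 40 + 29 = 69
  W = 22 − 3·(-26) + 3·111 + 69 = 502
Comparing — Policy A: W=647, Policy B: W=308, Policy C: W=502. Highest is 647 (Policy A).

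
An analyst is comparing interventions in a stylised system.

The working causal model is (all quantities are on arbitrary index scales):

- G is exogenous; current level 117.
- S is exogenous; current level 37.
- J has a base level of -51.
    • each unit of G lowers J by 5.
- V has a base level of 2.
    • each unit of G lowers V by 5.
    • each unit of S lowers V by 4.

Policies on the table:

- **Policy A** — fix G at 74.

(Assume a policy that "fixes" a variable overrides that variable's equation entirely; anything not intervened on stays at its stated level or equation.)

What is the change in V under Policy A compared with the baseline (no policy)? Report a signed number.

215

Baseline:
  G = 117
  S = 37
  V = 2 − 5·117 − 4·37 = -731
Policy A (G := 74):
  G = 74
  S = 37
  V = 2 − 5·74 − 4·37 = -516
Change in V: -516 − (-731) = 215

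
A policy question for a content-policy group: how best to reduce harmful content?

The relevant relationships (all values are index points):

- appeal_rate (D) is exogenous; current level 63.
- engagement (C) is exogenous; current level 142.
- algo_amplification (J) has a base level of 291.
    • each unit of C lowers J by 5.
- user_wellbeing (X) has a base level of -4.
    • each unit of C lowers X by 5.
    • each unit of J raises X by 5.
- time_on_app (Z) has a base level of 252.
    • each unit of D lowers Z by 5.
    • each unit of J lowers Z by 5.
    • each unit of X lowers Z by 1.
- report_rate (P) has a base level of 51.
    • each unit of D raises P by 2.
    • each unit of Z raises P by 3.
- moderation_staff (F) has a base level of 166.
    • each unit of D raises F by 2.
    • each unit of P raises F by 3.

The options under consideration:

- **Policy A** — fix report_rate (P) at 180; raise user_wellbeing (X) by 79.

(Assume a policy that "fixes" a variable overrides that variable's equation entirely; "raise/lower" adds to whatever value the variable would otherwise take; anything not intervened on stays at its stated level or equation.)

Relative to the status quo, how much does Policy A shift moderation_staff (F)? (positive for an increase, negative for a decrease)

Baseline:
  D = 63
  C = 142
  J = 291 − 5·142 = -419
  X = -4 − 5·142 + 5·(-419) = -2809
  Z = 252 − 5·63 − 5·(-419) − (-2809) = 4841
  P = 51 + 2·63 + 3·4841 = 14700
  F = 166 + 2·63 + 3·14700 = 44392
Policy A (P := 180, X + 79):
  D = 63
  C = 142
  J = 291 − 5·142 = -419
  X = -4 − 5·142 + 5·(-419) (+79 from intervention) = -2730
  Z = 252 − 5·63 − 5·(-419) − (-2730) = 4762
  P = 180
  F = 166 + 2·63 + 3·180 = 832
Change in F: 832 − 44392 = -43560

-43560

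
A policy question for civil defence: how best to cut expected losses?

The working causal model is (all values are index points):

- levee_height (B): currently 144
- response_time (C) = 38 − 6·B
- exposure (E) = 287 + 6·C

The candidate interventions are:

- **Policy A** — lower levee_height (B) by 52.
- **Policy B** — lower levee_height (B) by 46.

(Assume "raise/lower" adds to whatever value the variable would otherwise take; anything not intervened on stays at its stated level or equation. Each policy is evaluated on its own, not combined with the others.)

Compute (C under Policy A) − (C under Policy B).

Policy A (B − 52):
  B = 144 − 52 = 92
  C = 38 − 6·92 = -514
Policy B (B − 46):
  B = 144 − 46 = 98
  C = 38 − 6·98 = -550
C: -514 − (-550) = 36

36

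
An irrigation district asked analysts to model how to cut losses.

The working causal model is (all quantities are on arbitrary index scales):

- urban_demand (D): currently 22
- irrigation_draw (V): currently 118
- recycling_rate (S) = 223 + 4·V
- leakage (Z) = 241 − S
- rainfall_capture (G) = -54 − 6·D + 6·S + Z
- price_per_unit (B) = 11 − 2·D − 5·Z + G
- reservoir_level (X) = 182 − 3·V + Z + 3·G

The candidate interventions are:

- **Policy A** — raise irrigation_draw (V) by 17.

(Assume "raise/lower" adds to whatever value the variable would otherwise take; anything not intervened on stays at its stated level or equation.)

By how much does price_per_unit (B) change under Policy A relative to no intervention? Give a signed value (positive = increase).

680

Baseline:
  D = 22
  V = 118
  S = 223 + 4·118 = 695
  Z = 241 − 695 = -454
  G = -54 − 6·22 + 6·695 + (-454) = 3530
  B = 11 − 2·22 − 5·(-454) + 3530 = 5767
Policy A (V + 17):
  D = 22
  V = 118 + 17 = 135
  S = 223 + 4·135 = 763
  Z = 241 − 763 = -522
  G = -54 − 6·22 + 6·763 + (-522) = 3870
  B = 11 − 2·22 − 5·(-522) + 3870 = 6447
Change in B: 6447 − 5767 = 680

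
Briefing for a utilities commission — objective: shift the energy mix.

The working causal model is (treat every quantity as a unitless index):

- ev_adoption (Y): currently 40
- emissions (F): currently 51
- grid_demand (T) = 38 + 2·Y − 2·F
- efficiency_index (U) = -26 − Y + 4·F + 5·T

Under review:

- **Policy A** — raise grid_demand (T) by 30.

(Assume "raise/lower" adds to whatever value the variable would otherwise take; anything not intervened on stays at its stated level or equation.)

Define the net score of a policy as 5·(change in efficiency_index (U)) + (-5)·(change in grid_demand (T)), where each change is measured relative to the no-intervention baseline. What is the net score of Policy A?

Baseline:
  Y = 40
  F = 51
  T = 38 + 2·40 − 2·51 = 16
  U = -26 − 40 + 4·51 + 5·16 = 218
Policy A (T + 30):
  Y = 40
  F = 51
  T = 38 + 2·40 − 2·51 (+30 from intervention) = 46
  U = -26 − 40 + 4·51 + 5·46 = 368
ΔU = 368 − 218 = 150; ΔT = 46 − 16 = 30
Score = 5·150 + (-5)·30 = 600

600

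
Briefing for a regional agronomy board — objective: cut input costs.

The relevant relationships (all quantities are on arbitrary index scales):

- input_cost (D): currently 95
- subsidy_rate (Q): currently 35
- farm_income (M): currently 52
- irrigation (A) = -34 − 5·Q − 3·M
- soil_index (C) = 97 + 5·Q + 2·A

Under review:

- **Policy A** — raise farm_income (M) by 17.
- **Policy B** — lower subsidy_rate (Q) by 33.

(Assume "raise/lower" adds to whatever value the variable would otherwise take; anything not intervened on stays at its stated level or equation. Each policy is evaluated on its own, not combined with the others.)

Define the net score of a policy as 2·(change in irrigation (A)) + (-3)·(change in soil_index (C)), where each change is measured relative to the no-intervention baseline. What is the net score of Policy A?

Baseline:
  Q = 35
  M = 52
  A = -34 − 5·35 − 3·52 = -365
  C = 97 + 5·35 + 2·(-365) = -458
Policy A (M + 17):
  Q = 35
  M = 52 + 17 = 69
  A = -34 − 5·35 − 3·69 = -416
  C = 97 + 5·35 + 2·(-416) = -560
ΔA = -416 − (-365) = -51; ΔC = -560 − (-458) = -102
Score = 2·(-51) + (-3)·(-102) = 204

204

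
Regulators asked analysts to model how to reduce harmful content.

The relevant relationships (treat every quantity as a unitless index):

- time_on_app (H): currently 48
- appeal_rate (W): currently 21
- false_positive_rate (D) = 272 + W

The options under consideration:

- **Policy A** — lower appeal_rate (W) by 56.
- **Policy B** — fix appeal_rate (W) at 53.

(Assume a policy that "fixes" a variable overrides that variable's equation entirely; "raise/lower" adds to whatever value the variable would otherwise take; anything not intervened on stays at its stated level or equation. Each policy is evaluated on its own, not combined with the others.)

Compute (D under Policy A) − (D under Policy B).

Policy A (W − 56):
  W = 21 − 56 = -35
  D = 272 + (-35) = 237
Policy B (W := 53):
  W = 53
  D = 272 + 53 = 325
D: 237 − 325 = -88

-88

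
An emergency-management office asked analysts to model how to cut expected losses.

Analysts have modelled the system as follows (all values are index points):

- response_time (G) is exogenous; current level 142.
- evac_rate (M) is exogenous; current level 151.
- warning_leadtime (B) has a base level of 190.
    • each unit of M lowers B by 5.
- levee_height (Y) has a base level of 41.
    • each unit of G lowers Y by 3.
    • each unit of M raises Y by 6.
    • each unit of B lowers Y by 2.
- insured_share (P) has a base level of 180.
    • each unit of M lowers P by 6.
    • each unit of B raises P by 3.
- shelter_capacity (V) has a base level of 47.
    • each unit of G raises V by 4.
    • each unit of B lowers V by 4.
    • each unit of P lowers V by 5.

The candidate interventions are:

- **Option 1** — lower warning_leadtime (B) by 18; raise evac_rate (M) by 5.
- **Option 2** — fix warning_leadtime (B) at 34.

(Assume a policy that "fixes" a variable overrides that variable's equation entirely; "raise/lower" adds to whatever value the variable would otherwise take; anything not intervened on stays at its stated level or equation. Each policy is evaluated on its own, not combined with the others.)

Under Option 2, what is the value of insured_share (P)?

-624

Option 2 (B := 34):
  M = 151
  B = 34
  P = 180 − 6·151 + 3·34 = -624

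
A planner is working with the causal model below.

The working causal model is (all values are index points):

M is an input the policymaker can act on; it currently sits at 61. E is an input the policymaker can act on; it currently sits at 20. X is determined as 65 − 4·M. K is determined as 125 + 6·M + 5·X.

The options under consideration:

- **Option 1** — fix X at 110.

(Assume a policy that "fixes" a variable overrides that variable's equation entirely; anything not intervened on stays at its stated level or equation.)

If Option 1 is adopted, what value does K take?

1041

Option 1 (X := 110):
  M = 61
  X = 110
  K = 125 + 6·61 + 5·110 = 1041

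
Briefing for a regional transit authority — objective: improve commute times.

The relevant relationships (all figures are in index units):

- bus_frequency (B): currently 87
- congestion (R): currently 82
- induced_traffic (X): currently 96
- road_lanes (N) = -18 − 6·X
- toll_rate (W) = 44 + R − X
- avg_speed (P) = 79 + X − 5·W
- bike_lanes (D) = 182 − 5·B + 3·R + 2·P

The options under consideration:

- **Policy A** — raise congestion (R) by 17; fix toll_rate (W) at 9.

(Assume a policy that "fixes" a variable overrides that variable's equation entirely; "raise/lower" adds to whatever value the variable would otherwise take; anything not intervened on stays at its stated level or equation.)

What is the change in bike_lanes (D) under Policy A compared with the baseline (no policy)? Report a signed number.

Baseline:
  B = 87
  R = 82
  X = 96
  W = 44 + 82 − 96 = 30
  P = 79 + 96 − 5·30 = 25
  D = 182 − 5·87 + 3·82 + 2·25 = 43
Policy A (R + 17, W := 9):
  B = 87
  R = 82 + 17 = 99
  X = 96
  W = 9
  P = 79 + 96 − 5·9 = 130
  D = 182 − 5·87 + 3·99 + 2·130 = 304
Change in D: 304 − 43 = 261

261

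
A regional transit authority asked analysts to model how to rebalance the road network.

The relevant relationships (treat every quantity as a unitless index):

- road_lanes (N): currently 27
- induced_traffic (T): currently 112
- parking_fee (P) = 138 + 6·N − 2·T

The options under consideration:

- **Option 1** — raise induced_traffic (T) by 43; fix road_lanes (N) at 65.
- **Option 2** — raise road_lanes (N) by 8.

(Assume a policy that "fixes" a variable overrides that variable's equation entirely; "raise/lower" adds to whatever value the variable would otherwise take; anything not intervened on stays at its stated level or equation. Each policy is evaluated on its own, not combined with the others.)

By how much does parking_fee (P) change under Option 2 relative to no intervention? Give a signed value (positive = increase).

48

Baseline:
  N = 27
  T = 112
  P = 138 + 6·27 − 2·112 = 76
Option 2 (N + 8):
  N = 27 + 8 = 35
  T = 112
  P = 138 + 6·35 − 2·112 = 124
Change in P: 124 − 76 = 48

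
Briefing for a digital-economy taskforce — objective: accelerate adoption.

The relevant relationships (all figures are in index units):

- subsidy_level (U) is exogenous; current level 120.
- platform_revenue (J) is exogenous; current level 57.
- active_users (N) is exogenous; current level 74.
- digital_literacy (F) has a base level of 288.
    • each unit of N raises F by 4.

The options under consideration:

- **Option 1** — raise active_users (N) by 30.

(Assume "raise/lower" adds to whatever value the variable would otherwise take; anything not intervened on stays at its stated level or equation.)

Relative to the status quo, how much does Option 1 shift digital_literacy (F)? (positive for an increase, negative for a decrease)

120

Baseline:
  N = 74
  F = 288 + 4·74 = 584
Option 1 (N + 30):
  N = 74 + 30 = 104
  F = 288 + 4·104 = 704
Change in F: 704 − 584 = 120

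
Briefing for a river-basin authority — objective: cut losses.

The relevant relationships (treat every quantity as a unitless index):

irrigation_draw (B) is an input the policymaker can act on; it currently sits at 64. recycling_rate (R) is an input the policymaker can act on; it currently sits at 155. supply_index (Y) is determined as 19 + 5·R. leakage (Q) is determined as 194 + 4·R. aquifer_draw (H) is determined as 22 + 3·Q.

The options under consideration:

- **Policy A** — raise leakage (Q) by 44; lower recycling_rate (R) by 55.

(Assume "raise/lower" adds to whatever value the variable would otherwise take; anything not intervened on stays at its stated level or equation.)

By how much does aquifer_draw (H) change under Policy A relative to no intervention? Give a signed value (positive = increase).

Baseline:
  R = 155
  Q = 194 + 4·155 = 814
  H = 22 + 3·814 = 2464
Policy A (Q + 44, R − 55):
  R = 155 − 55 = 100
  Q = 194 + 4·100 (+44 from intervention) = 638
  H = 22 + 3·638 = 1936
Change in H: 1936 − 2464 = -528

-528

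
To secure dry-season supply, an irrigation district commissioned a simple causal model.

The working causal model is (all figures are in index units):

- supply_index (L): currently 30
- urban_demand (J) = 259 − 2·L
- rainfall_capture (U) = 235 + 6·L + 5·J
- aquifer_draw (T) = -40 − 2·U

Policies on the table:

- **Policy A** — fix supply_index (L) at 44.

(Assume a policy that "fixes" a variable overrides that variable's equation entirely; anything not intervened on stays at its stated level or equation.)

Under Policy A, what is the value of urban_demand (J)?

171

Policy A (L := 44):
  L = 44
  J = 259 − 2·44 = 171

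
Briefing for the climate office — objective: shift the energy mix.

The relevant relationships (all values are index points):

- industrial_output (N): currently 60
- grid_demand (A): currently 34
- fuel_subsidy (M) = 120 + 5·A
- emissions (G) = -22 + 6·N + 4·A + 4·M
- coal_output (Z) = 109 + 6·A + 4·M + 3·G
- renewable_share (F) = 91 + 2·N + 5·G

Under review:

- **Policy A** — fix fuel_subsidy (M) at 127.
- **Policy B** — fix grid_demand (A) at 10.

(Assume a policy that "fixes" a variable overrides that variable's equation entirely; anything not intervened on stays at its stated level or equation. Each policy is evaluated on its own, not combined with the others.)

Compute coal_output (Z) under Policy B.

Policy B (A := 10):
  N = 60
  A = 10
  M = 120 + 5·10 = 170
  G = -22 + 6·60 + 4·10 + 4·170 = 1058
  Z = 109 + 6·10 + 4·170 + 3·1058 = 4023

4023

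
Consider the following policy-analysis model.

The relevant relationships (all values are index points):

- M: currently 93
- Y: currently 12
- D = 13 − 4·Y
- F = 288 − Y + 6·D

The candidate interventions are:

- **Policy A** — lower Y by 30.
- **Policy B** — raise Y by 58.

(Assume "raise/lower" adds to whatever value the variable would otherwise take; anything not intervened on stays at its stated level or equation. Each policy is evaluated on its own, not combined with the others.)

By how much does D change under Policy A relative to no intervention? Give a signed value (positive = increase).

120

Baseline:
  Y = 12
  D = 13 − 4·12 = -35
Policy A (Y − 30):
  Y = 12 − 30 = -18
  D = 13 − 4·(-18) = 85
Change in D: 85 − (-35) = 120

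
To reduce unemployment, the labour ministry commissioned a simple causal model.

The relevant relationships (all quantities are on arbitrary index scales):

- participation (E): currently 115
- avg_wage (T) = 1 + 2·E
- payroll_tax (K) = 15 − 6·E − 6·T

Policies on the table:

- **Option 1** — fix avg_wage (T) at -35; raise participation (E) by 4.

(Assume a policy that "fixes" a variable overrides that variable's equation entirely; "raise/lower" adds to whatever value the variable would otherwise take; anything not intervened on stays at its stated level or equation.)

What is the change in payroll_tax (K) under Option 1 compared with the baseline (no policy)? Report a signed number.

Baseline:
  E = 115
  T = 1 + 2·115 = 231
  K = 15 − 6·115 − 6·231 = -2061
Option 1 (T := -35, E + 4):
  E = 115 + 4 = 119
  T = -35
  K = 15 − 6·119 − 6·(-35) = -489
Change in K: -489 − (-2061) = 1572

1572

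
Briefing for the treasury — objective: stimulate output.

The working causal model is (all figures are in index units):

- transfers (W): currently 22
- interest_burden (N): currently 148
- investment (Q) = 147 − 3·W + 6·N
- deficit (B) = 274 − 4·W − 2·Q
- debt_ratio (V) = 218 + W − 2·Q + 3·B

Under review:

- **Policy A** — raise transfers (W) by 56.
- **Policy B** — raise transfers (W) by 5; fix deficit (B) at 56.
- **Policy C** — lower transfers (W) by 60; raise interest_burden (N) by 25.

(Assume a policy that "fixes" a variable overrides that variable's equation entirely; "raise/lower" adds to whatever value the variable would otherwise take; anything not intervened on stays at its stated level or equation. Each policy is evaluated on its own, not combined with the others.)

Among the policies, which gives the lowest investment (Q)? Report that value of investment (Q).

Policy A (W + 56):
  W = 22 + 56 = 78
  N = 148
  Q = 147 − 3·78 + 6·148 = 801
Policy B (W + 5, B := 56):
  W = 22 + 5 = 27
  N = 148
  Q = 147 − 3·27 + 6·148 = 954
Policy C (W − 60, N + 25):
  W = 22 − 60 = -38
  N = 148 + 25 = 173
  Q = 147 − 3·(-38) + 6·173 = 1299
Comparing — Policy A: Q=801, Policy B: Q=954, Policy C: Q=1299. Lowest is 801 (Policy A).

801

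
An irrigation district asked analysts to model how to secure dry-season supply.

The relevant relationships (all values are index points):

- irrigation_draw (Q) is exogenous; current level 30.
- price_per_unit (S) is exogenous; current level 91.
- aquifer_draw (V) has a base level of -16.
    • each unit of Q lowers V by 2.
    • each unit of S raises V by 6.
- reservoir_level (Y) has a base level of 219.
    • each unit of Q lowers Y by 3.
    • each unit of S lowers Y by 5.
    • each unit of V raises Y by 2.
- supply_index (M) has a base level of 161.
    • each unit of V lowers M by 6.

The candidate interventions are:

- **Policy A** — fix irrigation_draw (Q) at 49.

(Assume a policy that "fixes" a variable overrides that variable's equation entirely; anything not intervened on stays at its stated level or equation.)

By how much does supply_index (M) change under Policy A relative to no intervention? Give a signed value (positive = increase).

Baseline:
  Q = 30
  S = 91
  V = -16 − 2·30 + 6·91 = 470
  M = 161 − 6·470 = -2659
Policy A (Q := 49):
  Q = 49
  S = 91
  V = -16 − 2·49 + 6·91 = 432
  M = 161 − 6·432 = -2431
Change in M: -2431 − (-2659) = 228

228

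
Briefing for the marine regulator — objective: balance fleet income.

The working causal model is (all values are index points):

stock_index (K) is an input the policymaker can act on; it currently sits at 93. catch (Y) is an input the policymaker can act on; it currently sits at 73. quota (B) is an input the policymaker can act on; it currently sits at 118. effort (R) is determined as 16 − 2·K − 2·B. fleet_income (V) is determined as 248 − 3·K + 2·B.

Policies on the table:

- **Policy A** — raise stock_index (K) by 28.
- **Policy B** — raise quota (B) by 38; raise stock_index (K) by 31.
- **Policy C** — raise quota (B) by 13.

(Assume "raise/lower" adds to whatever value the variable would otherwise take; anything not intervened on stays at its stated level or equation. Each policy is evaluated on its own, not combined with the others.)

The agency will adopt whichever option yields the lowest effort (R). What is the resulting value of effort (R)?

Policy A (K + 28):
  K = 93 + 28 = 121
  B = 118
  R = 16 − 2·121 − 2·118 = -462
Policy B (B + 38, K + 31):
  K = 93 + 31 = 124
  B = 118 + 38 = 156
  R = 16 − 2·124 − 2·156 = -544
Policy C (B + 13):
  K = 93
  B = 118 + 13 = 131
  R = 16 − 2·93 − 2·131 = -432
Comparing — Policy A: R=-462, Policy B: R=-544, Policy C: R=-432. Lowest is -544 (Policy B).

-544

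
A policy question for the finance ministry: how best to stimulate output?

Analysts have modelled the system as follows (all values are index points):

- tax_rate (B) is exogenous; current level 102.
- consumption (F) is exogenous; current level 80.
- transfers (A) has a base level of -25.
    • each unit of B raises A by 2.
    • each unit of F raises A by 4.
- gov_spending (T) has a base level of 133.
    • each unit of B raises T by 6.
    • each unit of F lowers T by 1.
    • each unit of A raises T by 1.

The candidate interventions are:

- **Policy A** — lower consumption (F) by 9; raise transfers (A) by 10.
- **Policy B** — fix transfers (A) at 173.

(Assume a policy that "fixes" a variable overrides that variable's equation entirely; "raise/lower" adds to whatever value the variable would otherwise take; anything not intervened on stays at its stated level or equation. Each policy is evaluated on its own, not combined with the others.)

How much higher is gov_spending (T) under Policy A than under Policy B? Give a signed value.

Policy A (F − 9, A + 10):
  B = 102
  F = 80 − 9 = 71
  A = -25 + 2·102 + 4·71 (+10 from intervention) = 473
  T = 133 + 6·102 − 71 + 473 = 1147
Policy B (A := 173):
  B = 102
  F = 80
  A = 173
  T = 133 + 6·102 − 80 + 173 = 838
T: 1147 − 838 = 309

309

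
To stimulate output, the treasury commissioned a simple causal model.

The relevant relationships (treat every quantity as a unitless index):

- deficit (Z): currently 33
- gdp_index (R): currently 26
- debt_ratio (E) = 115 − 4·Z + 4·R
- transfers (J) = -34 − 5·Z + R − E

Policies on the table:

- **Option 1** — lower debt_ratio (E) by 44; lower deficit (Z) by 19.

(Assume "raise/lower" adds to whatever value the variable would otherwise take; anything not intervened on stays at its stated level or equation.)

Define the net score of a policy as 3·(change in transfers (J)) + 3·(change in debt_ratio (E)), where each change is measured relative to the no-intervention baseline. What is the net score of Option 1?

Baseline:
  Z = 33
  R = 26
  E = 115 − 4·33 + 4·26 = 87
  J = -34 − 5·33 + 26 − 87 = -260
Option 1 (E − 44, Z − 19):
  Z = 33 − 19 = 14
  R = 26
  E = 115 − 4·14 + 4·26 (−44 from intervention) = 119
  J = -34 − 5·14 + 26 − 119 = -197
ΔJ = -197 − (-260) = 63; ΔE = 119 − 87 = 32
Score = 3·63 + 3·32 = 285

285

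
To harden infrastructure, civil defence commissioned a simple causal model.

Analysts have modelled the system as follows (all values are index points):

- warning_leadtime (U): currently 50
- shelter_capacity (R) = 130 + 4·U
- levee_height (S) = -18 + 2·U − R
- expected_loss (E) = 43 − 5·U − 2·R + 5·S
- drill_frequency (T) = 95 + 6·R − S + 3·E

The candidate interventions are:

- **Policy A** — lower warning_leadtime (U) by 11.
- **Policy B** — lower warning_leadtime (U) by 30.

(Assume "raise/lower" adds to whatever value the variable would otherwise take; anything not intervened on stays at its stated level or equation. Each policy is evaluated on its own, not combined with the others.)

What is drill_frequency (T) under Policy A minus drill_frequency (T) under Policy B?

Policy A (U − 11):
  U = 50 − 11 = 39
  R = 130 + 4·39 = 286
  S = -18 + 2·39 − 286 = -226
  E = 43 − 5·39 − 2·286 + 5·(-226) = -1854
  T = 95 + 6·286 − (-226) + 3·(-1854) = -3525
Policy B (U − 30):
  U = 50 − 30 = 20
  R = 130 + 4·20 = 210
  S = -18 + 2·20 − 210 = -188
  E = 43 − 5·20 − 2·210 + 5·(-188) = -1417
  T = 95 + 6·210 − (-188) + 3·(-1417) = -2708
T: -3525 − (-2708) = -817

-817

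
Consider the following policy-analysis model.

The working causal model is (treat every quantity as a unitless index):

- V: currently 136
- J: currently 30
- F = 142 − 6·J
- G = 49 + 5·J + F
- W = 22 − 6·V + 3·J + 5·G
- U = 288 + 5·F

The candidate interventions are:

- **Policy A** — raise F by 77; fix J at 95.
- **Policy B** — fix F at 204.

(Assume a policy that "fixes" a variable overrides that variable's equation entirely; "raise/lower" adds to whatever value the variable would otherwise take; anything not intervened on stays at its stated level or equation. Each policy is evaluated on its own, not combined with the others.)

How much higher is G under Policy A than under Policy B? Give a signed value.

Policy A (F + 77, J := 95):
  J = 95
  F = 142 − 6·95 (+77 from intervention) = -351
  G = 49 + 5·95 + (-351) = 173
Policy B (F := 204):
  J = 30
  F = 204
  G = 49 + 5·30 + 204 = 403
G: 173 − 403 = -230

-230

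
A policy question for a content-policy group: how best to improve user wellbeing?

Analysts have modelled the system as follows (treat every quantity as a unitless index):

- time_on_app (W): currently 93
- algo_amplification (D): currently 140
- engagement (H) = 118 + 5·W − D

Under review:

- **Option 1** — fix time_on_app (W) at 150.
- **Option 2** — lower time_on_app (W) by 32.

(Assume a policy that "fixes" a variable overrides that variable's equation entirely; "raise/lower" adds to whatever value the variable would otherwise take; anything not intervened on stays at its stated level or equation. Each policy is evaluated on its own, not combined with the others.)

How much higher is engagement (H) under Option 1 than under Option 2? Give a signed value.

Option 1 (W := 150):
  W = 150
  D = 140
  H = 118 + 5·150 − 140 = 728
Option 2 (W − 32):
  W = 93 − 32 = 61
  D = 140
  H = 118 + 5·61 − 140 = 283
H: 728 − 283 = 445

445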